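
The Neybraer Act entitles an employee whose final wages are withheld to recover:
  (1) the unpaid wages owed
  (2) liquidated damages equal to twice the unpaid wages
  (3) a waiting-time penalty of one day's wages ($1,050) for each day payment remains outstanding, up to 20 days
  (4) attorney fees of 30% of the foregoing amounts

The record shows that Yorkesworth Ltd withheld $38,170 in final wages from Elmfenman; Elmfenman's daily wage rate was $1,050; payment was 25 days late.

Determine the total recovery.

$176,163

Doubled: 2 × $38,170 = $76,340
Penalty days: min(25, 20) = 20
Waiting-time penalty: 20 × $1,050 = $21,000
Subtotal: $38,170 + $76,340 + $21,000 = $135,510
Attorney fees: 30% of $135,510 = $40,653
Total award: $135,510 + $40,653 = $176,163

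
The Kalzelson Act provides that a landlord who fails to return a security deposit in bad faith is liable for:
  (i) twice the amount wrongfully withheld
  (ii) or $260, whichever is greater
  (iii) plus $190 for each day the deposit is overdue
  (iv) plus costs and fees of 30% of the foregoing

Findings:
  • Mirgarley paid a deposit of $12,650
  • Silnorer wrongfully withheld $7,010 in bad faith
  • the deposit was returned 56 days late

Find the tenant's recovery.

Doubled: 2 × $7,010 = $14,020
Minimum $260: $14,020 meets the minimum, no increase.
Late-return penalty: 56 × $190 = $10,640
Damages plus late penalty: $14,020 + $10,640 = $24,660
Costs and fees: 30% of $24,660 = $7,398
Total recovery: $24,660 + $7,398 = $32,058

$32,058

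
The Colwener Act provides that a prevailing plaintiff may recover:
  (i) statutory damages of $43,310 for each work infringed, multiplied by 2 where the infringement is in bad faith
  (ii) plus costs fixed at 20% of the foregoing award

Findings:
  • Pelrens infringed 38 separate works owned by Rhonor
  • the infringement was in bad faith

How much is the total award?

$3,949,872

Statutory damages: 38 × $43,310 = $1,645,780
Doubled: 2 × $1,645,780 = $3,291,560
Costs: 20% of $3,291,560 = $658,312
Award plus costs: $3,291,560 + $658,312 = $3,949,872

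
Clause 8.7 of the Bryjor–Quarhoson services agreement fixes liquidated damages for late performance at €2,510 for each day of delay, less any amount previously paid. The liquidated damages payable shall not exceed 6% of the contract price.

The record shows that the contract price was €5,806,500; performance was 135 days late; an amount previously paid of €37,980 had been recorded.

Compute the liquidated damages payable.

Per-day damages: 135 × €2,510 = €338,850
Less amount previously paid: €338,850 − €37,980 = €300,870
Cap: 6% of €5,806,500 = €348,390
Cap at €348,390: €300,870 is within the cap, no reduction.

€300,870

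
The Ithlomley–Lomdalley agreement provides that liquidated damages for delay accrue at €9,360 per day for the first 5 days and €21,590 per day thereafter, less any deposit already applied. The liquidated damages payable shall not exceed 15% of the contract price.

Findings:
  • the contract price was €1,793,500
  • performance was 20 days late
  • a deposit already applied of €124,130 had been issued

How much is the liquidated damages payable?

Liquidated damages: €246,520

First 5 days: 5 × €9,360 = €46,800
Remaining days: (20 − 5) × €21,590 = €323,850
Accrued per-day damages: €46,800 + €323,850 = €370,650
Less deposit already applied: €370,650 − €124,130 = €246,520
Cap: 15% of €1,793,500 = €269,025
Cap at €269,025: €246,520 is within the cap, no reduction.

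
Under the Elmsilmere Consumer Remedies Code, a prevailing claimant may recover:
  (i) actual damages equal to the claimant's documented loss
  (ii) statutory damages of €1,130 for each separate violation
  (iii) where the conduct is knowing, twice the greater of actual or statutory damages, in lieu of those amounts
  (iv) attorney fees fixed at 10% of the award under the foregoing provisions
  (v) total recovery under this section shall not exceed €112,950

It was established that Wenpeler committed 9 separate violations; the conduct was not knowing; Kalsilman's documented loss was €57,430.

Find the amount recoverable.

Statutory damages: 9 × €1,130 = €10,170
Conduct not knowing: the in-lieu enhancement does not apply.
Actual plus statutory damages: €57,430 + €10,170 = €67,600
Attorney fees: 10% of €67,600 = €6,760
Total before cap: €67,600 + €6,760 = €74,360
Cap at €112,950: €74,360 is within the cap, no reduction.

€74,360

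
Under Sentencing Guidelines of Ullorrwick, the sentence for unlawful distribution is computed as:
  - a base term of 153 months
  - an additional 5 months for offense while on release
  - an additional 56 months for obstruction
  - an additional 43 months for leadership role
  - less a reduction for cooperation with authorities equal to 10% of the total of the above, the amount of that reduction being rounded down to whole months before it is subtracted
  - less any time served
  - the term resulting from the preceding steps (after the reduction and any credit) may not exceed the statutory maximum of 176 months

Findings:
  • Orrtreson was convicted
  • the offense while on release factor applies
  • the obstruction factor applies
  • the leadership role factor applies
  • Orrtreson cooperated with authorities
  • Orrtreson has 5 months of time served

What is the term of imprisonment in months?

176 months

Offense while on release enhancement: +5 months
Obstruction enhancement: +56 months
Leadership role enhancement: +43 months
Adjusted term: 153 months + 5 months + 56 months + 43 months = 257 months
Cooperation with authorities reduction: 10% of 257 months = 25 months (rounded down)
After reduction: 257 − 25 = 232 months
Less time served: 232 months − 5 months = 227 months
Cap at 176 months: 227 months exceeds the cap → 176 months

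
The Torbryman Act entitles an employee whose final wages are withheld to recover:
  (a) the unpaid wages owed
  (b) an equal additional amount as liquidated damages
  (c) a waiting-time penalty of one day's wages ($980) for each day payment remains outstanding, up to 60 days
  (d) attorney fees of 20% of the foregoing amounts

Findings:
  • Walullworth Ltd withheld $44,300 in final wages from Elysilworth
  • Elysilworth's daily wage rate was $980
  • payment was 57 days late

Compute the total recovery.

$173,352

Liquidated damages (equal amount): $44,300
Penalty days: min(57, 60) = 57
Waiting-time penalty: 57 × $980 = $55,860
Subtotal: $44,300 + $44,300 + $55,860 = $144,460
Attorney fees: 20% of $144,460 = $28,892
Total award: $144,460 + $28,892 = $173,352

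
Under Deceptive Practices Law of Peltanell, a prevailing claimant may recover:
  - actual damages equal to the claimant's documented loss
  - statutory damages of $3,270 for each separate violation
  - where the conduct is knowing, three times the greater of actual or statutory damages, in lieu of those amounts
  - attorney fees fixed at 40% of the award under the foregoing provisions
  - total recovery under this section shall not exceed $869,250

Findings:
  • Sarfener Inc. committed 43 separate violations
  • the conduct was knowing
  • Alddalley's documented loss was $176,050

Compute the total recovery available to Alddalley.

Statutory damages: 43 × $3,270 = $140,610
Greater of actual damages ($176,050) or statutory damages ($140,610): $176,050
Trebled: 3 × $176,050 = $528,150
Attorney fees: 40% of $528,150 = $211,260
Total before cap: $528,150 + $211,260 = $739,410
Cap at $869,250: $739,410 is within the cap, no reduction.

$739,410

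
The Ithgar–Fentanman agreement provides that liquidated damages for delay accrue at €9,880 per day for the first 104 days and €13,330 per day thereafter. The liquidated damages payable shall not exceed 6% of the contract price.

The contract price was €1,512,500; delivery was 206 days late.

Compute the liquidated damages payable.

€90,750

First 104 days: 104 × €9,880 = €1,027,520
Remaining days: (206 − 104) × €13,330 = €1,359,660
Accrued per-day damages: €1,027,520 + €1,359,660 = €2,387,180
Cap: 6% of €1,512,500 = €90,750
Cap at €90,750: €2,387,180 exceeds the cap → €90,750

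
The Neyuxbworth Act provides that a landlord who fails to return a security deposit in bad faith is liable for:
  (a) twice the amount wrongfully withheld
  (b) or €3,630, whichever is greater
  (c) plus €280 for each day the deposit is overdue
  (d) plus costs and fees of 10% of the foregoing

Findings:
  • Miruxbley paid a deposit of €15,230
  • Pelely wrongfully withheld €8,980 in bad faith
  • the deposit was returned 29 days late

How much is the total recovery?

Recovery: €28,688

Doubled: 2 × €8,980 = €17,960
Minimum €3,630: €17,960 meets the minimum, no increase.
Late-return penalty: 29 × €280 = €8,120
Damages plus late penalty: €17,960 + €8,120 = €26,080
Costs and fees: 10% of €26,080 = €2,608
Total recovery: €26,080 + €2,608 = €28,688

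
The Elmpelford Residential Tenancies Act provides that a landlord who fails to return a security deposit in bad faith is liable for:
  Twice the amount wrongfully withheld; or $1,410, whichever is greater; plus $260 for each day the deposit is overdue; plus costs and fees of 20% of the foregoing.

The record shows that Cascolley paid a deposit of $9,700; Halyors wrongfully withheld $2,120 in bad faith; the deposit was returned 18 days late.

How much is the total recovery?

Doubled: 2 × $2,120 = $4,240
Minimum $1,410: $4,240 meets the minimum, no increase.
Late-return penalty: 18 × $260 = $4,680
Damages plus late penalty: $4,240 + $4,680 = $8,920
Costs and fees: 20% of $8,920 = $1,784
Total recovery: $8,920 + $1,784 = $10,704

$10,704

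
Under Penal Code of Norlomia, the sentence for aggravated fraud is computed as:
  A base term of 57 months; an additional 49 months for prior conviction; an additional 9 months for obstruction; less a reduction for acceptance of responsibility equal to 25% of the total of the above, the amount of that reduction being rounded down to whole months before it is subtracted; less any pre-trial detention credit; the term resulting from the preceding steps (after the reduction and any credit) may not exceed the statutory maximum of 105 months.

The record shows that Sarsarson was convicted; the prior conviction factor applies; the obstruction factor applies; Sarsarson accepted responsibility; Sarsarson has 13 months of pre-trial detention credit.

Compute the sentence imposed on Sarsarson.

74 months

Prior conviction enhancement: +49 months
Obstruction enhancement: +9 months
Adjusted term: 57 months + 49 months + 9 months = 115 months
Acceptance of responsibility reduction: 25% of 115 months = 28 months (rounded down)
After reduction: 115 − 28 = 87 months
Less pre-trial detention credit: 87 months − 13 months = 74 months
Cap at 105 months: 74 months is within the cap, no reduction.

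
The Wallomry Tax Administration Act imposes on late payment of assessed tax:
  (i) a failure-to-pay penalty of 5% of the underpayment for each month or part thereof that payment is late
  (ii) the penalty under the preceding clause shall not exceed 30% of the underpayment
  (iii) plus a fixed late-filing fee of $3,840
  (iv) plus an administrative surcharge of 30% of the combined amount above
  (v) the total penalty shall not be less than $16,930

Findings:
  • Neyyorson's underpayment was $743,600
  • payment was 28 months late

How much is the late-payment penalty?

Accrued rate: 5% × 28 = 140%, capped at 30% → 30%
Failure-to-pay penalty: 30% of $743,600 = $223,080
Penalty before surcharge: $223,080 + $3,840 = $226,920
Administrative surcharge: 30% of $226,920 = $68,076
Total penalty: $226,920 + $68,076 = $294,996
Minimum $16,930: $294,996 meets the minimum, no increase.

Penalty: $294,996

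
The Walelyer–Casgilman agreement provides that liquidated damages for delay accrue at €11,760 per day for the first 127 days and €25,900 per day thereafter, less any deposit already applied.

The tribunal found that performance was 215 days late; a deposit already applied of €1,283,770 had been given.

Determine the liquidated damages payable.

Liquidated damages: €2,488,950

First 127 days: 127 × €11,760 = €1,493,520
Remaining days: (215 − 127) × €25,900 = €2,279,200
Accrued per-day damages: €1,493,520 + €2,279,200 = €3,772,720
Less deposit already applied: €3,772,720 − €1,283,770 = €2,488,950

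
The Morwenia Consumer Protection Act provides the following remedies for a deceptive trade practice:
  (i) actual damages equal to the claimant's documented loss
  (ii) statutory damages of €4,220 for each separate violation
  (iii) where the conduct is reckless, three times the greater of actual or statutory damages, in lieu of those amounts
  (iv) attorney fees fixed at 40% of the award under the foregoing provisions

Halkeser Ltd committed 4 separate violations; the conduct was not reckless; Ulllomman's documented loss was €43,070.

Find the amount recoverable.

Statutory damages: 4 × €4,220 = €16,880
Conduct not reckless: the in-lieu enhancement does not apply.
Actual plus statutory damages: €43,070 + €16,880 = €59,950
Attorney fees: 40% of €59,950 = €23,980
Total recovery: €59,950 + €23,980 = €83,930

€83,930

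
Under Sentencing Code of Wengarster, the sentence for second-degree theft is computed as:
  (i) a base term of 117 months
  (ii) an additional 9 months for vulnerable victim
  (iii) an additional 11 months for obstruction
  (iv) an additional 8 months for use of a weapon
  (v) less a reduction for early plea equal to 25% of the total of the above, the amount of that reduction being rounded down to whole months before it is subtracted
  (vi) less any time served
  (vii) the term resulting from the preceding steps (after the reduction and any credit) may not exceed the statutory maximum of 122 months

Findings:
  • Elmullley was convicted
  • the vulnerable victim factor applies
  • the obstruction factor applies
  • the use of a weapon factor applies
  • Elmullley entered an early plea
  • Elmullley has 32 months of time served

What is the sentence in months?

77 months

Vulnerable victim enhancement: +9 months
Obstruction enhancement: +11 months
Use of a weapon enhancement: +8 months
Adjusted term: 117 months + 9 months + 11 months + 8 months = 145 months
Early plea reduction: 25% of 145 months = 36 months (rounded down)
After reduction: 145 − 36 = 109 months
Less time served: 109 months − 32 months = 77 months
Cap at 122 months: 77 months is within the cap, no reduction.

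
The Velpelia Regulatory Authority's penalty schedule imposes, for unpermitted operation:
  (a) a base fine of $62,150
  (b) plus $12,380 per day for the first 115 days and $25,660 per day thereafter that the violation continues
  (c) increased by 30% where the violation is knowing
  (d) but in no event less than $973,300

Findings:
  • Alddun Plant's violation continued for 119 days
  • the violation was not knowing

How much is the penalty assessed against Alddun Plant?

Civil penalty: $1,588,490

First 115 days: 115 × $12,380 = $1,423,700
Remaining days: (119 − 115) × $25,660 = $102,640
Per-day component: $1,423,700 + $102,640 = $1,526,340
Base plus per-day: $62,150 + $1,526,340 = $1,588,490
The violation was not knowing: no 30% increase.
Minimum $973,300: $1,588,490 meets the minimum, no increase.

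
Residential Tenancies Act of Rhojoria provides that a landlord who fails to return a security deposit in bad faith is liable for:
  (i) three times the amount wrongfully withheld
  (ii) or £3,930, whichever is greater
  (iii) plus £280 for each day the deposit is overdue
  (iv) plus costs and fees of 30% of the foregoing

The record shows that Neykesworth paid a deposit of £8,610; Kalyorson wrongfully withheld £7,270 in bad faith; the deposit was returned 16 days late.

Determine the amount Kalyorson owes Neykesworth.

£34,177

Trebled: 3 × £7,270 = £21,810
Minimum £3,930: £21,810 meets the minimum, no increase.
Late-return penalty: 16 × £280 = £4,480
Damages plus late penalty: £21,810 + £4,480 = £26,290
Costs and fees: 30% of £26,290 = £7,887
Total recovery: £26,290 + £7,887 = £34,177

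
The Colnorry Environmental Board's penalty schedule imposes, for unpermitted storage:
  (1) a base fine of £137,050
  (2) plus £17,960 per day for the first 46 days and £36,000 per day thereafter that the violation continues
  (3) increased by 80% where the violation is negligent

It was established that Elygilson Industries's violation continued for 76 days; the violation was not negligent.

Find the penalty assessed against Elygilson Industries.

£2,043,210

First 46 days: 46 × £17,960 = £826,160
Remaining days: (76 − 46) × £36,000 = £1,080,000
Per-day component: £826,160 + £1,080,000 = £1,906,160
Base plus per-day: £137,050 + £1,906,160 = £2,043,210
The violation was not negligent: no 80% increase.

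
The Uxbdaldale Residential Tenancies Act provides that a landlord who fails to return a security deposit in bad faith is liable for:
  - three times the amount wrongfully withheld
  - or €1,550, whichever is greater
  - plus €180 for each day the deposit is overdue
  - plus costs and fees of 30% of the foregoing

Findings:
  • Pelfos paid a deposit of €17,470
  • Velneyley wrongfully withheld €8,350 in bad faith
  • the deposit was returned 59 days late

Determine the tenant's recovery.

€46,371

Trebled: 3 × €8,350 = €25,050
Minimum €1,550: €25,050 meets the minimum, no increase.
Late-return penalty: 59 × €180 = €10,620
Damages plus late penalty: €25,050 + €10,620 = €35,670
Costs and fees: 30% of €35,670 = €10,701
Total recovery: €35,670 + €10,701 = €46,371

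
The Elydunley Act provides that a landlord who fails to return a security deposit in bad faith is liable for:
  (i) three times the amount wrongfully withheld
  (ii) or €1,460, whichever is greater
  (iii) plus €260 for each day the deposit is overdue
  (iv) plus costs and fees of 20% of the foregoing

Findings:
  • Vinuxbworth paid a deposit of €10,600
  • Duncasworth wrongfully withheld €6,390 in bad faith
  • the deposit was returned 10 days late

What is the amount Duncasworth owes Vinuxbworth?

€26,124

Trebled: 3 × €6,390 = €19,170
Minimum €1,460: €19,170 meets the minimum, no increase.
Late-return penalty: 10 × €260 = €2,600
Damages plus late penalty: €19,170 + €2,600 = €21,770
Costs and fees: 20% of €21,770 = €4,354
Total recovery: €21,770 + €4,354 = €26,124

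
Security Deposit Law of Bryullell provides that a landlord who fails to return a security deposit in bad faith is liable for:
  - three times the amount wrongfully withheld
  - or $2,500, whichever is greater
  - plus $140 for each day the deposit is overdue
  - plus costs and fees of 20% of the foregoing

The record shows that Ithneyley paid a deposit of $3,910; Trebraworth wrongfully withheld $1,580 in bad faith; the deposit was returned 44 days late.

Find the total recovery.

$13,080

Trebled: 3 × $1,580 = $4,740
Minimum $2,500: $4,740 meets the minimum, no increase.
Late-return penalty: 44 × $140 = $6,160
Damages plus late penalty: $4,740 + $6,160 = $10,900
Costs and fees: 20% of $10,900 = $2,180
Total recovery: $10,900 + $2,180 = $13,080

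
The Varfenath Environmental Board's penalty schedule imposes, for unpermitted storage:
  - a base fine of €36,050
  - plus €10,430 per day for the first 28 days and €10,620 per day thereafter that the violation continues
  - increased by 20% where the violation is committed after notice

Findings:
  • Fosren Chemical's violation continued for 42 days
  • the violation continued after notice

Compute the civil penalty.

€572,124

First 28 days: 28 × €10,430 = €292,040
Remaining days: (42 − 28) × €10,620 = €148,680
Per-day component: €292,040 + €148,680 = €440,720
Base plus per-day: €36,050 + €440,720 = €476,770
Enhancement: 20% of €476,770 = €95,354
Enhanced fine: €476,770 + €95,354 = €572,124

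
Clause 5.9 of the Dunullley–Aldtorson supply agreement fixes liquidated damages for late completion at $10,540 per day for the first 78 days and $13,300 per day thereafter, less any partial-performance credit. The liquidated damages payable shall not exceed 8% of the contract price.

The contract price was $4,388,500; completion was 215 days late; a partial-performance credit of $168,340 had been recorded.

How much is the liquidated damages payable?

First 78 days: 78 × $10,540 = $822,120
Remaining days: (215 − 78) × $13,300 = $1,822,100
Accrued per-day damages: $822,120 + $1,822,100 = $2,644,220
Less partial-performance credit: $2,644,220 − $168,340 = $2,475,880
Cap: 8% of $4,388,500 = $351,080
Cap at $351,080: $2,475,880 exceeds the cap → $351,080

$351,080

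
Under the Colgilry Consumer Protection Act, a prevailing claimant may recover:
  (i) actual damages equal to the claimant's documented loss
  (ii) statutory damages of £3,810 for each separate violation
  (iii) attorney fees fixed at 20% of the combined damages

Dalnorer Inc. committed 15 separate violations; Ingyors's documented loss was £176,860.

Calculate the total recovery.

£280,812

Statutory damages: 15 × £3,810 = £57,150
Combined damages: £176,860 + £57,150 = £234,010
Attorney fees: 20% of £234,010 = £46,802
Total recovery: £234,010 + £46,802 = £280,812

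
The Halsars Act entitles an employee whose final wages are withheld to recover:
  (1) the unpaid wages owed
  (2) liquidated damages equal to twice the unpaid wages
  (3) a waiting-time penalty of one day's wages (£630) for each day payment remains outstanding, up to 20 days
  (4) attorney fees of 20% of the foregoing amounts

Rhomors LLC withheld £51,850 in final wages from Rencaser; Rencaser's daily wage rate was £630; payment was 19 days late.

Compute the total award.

Doubled: 2 × £51,850 = £103,700
Penalty days: min(19, 20) = 19
Waiting-time penalty: 19 × £630 = £11,970
Subtotal: £51,850 + £103,700 + £11,970 = £167,520
Attorney fees: 20% of £167,520 = £33,504
Total award: £167,520 + £33,504 = £201,024

£201,024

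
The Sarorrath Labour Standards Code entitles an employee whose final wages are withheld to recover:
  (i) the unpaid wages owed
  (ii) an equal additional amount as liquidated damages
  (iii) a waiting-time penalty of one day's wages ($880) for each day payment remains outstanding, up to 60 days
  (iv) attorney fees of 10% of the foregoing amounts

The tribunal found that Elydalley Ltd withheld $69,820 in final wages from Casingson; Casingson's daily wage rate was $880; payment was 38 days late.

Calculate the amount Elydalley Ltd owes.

Liquidated damages (equal amount): $69,820
Penalty days: min(38, 60) = 38
Waiting-time penalty: 38 × $880 = $33,440
Subtotal: $69,820 + $69,820 + $33,440 = $173,080
Attorney fees: 10% of $173,080 = $17,308
Total award: $173,080 + $17,308 = $190,388

Total award: $190,388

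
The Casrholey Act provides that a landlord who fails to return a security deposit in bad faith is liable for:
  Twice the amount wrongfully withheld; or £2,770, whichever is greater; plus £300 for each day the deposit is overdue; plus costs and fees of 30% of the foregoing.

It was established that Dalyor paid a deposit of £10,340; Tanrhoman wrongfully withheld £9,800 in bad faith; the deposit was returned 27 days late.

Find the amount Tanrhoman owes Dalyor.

Doubled: 2 × £9,800 = £19,600
Minimum £2,770: £19,600 meets the minimum, no increase.
Late-return penalty: 27 × £300 = £8,100
Damages plus late penalty: £19,600 + £8,100 = £27,700
Costs and fees: 30% of £27,700 = £8,310
Total recovery: £27,700 + £8,310 = £36,010

Recovery: £36,010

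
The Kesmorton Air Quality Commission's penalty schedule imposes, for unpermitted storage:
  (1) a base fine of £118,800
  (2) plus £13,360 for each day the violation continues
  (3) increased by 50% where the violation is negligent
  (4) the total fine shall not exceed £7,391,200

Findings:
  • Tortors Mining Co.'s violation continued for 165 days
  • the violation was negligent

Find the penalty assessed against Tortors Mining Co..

Per-day component: 165 × £13,360 = £2,204,400
Base plus per-day: £118,800 + £2,204,400 = £2,323,200
Enhancement: 50% of £2,323,200 = £1,161,600
Enhanced fine: £2,323,200 + £1,161,600 = £3,484,800
Cap at £7,391,200: £3,484,800 is within the cap, no reduction.

£3,484,800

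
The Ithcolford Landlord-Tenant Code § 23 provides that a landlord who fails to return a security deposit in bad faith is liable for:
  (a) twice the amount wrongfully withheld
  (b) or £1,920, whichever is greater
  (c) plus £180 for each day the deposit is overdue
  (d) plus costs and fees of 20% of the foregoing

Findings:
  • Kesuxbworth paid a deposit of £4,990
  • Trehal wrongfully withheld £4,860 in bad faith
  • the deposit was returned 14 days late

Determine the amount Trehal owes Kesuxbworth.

£14,688

Doubled: 2 × £4,860 = £9,720
Minimum £1,920: £9,720 meets the minimum, no increase.
Late-return penalty: 14 × £180 = £2,520
Damages plus late penalty: £9,720 + £2,520 = £12,240
Costs and fees: 20% of £12,240 = £2,448
Total recovery: £12,240 + £2,448 = £14,688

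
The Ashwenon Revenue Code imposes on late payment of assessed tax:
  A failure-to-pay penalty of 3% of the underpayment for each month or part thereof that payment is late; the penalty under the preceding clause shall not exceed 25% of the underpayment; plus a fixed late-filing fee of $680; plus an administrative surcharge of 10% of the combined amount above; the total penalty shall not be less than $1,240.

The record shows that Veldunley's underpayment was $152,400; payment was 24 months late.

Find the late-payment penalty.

Penalty: $42,658

Accrued rate: 3% × 24 = 72%, capped at 25% → 25%
Failure-to-pay penalty: 25% of $152,400 = $38,100
Penalty before surcharge: $38,100 + $680 = $38,780
Administrative surcharge: 10% of $38,780 = $3,878
Total penalty: $38,780 + $3,878 = $42,658
Minimum $1,240: $42,658 meets the minimum, no increase.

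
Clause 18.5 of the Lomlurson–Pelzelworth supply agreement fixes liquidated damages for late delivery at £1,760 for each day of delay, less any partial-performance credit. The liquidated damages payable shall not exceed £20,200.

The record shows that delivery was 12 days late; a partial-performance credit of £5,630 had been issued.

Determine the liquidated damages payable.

£15,490

Per-day damages: 12 × £1,760 = £21,120
Less partial-performance credit: £21,120 − £5,630 = £15,490
Cap at £20,200: £15,490 is within the cap, no reduction.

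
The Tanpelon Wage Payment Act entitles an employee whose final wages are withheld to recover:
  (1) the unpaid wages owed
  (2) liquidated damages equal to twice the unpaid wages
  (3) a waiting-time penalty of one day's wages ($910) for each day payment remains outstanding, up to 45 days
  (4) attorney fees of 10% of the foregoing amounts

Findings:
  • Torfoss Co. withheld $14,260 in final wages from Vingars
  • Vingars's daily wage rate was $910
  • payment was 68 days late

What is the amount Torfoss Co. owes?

Doubled: 2 × $14,260 = $28,520
Penalty days: min(68, 45) = 45
Waiting-time penalty: 45 × $910 = $40,950
Subtotal: $14,260 + $28,520 + $40,950 = $83,730
Attorney fees: 10% of $83,730 = $8,373
Total award: $83,730 + $8,373 = $92,103

Total award: $92,103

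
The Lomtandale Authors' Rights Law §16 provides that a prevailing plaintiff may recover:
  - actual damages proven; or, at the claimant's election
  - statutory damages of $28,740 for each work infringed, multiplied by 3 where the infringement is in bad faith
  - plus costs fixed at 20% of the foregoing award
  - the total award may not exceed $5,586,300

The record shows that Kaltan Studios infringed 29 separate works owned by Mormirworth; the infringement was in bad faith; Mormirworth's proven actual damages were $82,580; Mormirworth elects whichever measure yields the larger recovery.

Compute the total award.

$3,000,456

Statutory damages: 29 × $28,740 = $833,460
Trebled: 3 × $833,460 = $2,500,380
Greater of actual damages ($82,580) or enhanced statutory damages ($2,500,380): $2,500,380
Costs: 20% of $2,500,380 = $500,076
Award plus costs: $2,500,380 + $500,076 = $3,000,456
Cap at $5,586,300: $3,000,456 is within the cap, no reduction.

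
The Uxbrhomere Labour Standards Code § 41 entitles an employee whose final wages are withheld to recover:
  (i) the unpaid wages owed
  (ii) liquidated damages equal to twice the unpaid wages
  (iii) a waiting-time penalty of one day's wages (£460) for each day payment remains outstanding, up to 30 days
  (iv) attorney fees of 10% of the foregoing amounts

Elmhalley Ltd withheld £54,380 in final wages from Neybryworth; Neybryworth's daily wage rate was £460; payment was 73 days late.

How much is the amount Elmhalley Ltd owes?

Doubled: 2 × £54,380 = £108,760
Penalty days: min(73, 30) = 30
Waiting-time penalty: 30 × £460 = £13,800
Subtotal: £54,380 + £108,760 + £13,800 = £176,940
Attorney fees: 10% of £176,940 = £17,694
Total award: £176,940 + £17,694 = £194,634

£194,634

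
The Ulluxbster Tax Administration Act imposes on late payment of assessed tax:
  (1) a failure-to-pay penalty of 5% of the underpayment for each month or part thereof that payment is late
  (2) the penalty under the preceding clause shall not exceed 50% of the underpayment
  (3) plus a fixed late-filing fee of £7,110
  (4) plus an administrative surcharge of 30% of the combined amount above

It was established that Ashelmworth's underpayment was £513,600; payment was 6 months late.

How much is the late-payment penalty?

Accrued rate: 5% × 6 = 30%, capped at 50% → 30%
Failure-to-pay penalty: 30% of £513,600 = £154,080
Penalty before surcharge: £154,080 + £7,110 = £161,190
Administrative surcharge: 30% of £161,190 = £48,357
Total penalty: £161,190 + £48,357 = £209,547

Penalty: £209,547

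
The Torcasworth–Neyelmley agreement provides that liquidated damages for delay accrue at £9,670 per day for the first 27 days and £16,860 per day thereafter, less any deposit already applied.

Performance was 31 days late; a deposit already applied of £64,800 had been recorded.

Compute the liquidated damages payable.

£263,730

First 27 days: 27 × £9,670 = £261,090
Remaining days: (31 − 27) × £16,860 = £67,440
Accrued per-day damages: £261,090 + £67,440 = £328,530
Less deposit already applied: £328,530 − £64,800 = £263,730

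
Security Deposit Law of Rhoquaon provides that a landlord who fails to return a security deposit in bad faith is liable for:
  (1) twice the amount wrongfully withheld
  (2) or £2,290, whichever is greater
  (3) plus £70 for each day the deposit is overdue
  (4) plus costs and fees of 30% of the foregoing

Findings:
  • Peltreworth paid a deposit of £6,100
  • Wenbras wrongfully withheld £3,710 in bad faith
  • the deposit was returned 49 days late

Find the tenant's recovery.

Doubled: 2 × £3,710 = £7,420
Minimum £2,290: £7,420 meets the minimum, no increase.
Late-return penalty: 49 × £70 = £3,430
Damages plus late penalty: £7,420 + £3,430 = £10,850
Costs and fees: 30% of £10,850 = £3,255
Total recovery: £10,850 + £3,255 = £14,105

£14,105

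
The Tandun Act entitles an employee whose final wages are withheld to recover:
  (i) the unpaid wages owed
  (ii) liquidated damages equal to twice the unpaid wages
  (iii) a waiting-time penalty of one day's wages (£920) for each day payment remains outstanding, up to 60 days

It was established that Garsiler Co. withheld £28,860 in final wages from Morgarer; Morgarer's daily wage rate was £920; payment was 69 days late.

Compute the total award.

Doubled: 2 × £28,860 = £57,720
Penalty days: min(69, 60) = 60
Waiting-time penalty: 60 × £920 = £55,200
Total award: £28,860 + £57,720 + £55,200 = £141,780

£141,780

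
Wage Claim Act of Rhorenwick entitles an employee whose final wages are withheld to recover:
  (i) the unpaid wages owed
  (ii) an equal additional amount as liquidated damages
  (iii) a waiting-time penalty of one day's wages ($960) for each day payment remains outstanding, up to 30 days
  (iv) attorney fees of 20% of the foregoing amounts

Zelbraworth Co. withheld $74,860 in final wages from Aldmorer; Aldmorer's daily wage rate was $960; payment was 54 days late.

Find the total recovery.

$214,224

Liquidated damages (equal amount): $74,860
Penalty days: min(54, 30) = 30
Waiting-time penalty: 30 × $960 = $28,800
Subtotal: $74,860 + $74,860 + $28,800 = $178,520
Attorney fees: 20% of $178,520 = $35,704
Total award: $178,520 + $35,704 = $214,224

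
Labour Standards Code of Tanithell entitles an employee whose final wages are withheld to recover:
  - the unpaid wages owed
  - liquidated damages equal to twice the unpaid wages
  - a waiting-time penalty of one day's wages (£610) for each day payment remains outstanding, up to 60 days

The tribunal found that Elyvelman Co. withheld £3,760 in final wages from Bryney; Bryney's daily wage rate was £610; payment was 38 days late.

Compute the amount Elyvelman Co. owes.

£34,460

Doubled: 2 × £3,760 = £7,520
Penalty days: min(38, 60) = 38
Waiting-time penalty: 38 × £610 = £23,180
Total award: £3,760 + £7,520 + £23,180 = £34,460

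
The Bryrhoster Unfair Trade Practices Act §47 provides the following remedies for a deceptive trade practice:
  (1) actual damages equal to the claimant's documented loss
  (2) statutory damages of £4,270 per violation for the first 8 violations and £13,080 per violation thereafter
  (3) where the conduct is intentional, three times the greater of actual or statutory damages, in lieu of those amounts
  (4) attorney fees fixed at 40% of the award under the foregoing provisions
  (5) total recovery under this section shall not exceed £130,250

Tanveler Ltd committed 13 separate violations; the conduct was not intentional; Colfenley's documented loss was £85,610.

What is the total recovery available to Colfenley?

£130,250

First 8 violations: 8 × £4,270 = £34,160
Remaining violations: (13 − 8) × £13,080 = £65,400
Statutory damages: £34,160 + £65,400 = £99,560
Conduct not intentional: the in-lieu enhancement does not apply.
Actual plus statutory damages: £85,610 + £99,560 = £185,170
Attorney fees: 40% of £185,170 = £74,068
Total before cap: £185,170 + £74,068 = £259,238
Cap at £130,250: £259,238 exceeds the cap → £130,250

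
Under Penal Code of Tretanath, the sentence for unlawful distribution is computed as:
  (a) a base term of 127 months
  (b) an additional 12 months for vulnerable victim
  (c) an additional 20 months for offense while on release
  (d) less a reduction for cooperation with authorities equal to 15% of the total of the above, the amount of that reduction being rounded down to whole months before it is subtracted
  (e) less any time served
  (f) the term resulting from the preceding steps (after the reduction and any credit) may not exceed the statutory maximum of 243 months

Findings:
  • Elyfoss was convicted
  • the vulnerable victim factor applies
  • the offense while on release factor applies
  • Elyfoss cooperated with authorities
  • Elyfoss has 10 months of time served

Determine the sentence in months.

Vulnerable victim enhancement: +12 months
Offense while on release enhancement: +20 months
Adjusted term: 127 months + 12 months + 20 months = 159 months
Cooperation with authorities reduction: 15% of 159 months = 23 months (rounded down)
After reduction: 159 − 23 = 136 months
Less time served: 136 months − 10 months = 126 months
Cap at 243 months: 126 months is within the cap, no reduction.

Sentence: 126 months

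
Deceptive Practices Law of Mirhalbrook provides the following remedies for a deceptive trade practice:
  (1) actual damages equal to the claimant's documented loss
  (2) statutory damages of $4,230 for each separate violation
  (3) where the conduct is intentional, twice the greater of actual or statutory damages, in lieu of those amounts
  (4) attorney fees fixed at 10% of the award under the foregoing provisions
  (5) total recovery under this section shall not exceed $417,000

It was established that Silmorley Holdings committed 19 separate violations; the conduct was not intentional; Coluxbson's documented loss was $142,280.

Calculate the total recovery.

Total recovery: $244,915

Statutory damages: 19 × $4,230 = $80,370
Conduct not intentional: the in-lieu enhancement does not apply.
Actual plus statutory damages: $142,280 + $80,370 = $222,650
Attorney fees: 10% of $222,650 = $22,265
Total before cap: $222,650 + $22,265 = $244,915
Cap at $417,000: $244,915 is within the cap, no reduction.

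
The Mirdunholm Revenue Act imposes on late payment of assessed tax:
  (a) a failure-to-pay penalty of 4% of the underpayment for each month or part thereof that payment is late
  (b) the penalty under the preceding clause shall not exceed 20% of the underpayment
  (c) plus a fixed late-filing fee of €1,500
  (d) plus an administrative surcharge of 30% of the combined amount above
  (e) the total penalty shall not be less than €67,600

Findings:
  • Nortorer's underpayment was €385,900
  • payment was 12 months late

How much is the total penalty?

Accrued rate: 4% × 12 = 48%, capped at 20% → 20%
Failure-to-pay penalty: 20% of €385,900 = €77,180
Penalty before surcharge: €77,180 + €1,500 = €78,680
Administrative surcharge: 30% of €78,680 = €23,604
Total penalty: €78,680 + €23,604 = €102,284
Minimum €67,600: €102,284 meets the minimum, no increase.

€102,284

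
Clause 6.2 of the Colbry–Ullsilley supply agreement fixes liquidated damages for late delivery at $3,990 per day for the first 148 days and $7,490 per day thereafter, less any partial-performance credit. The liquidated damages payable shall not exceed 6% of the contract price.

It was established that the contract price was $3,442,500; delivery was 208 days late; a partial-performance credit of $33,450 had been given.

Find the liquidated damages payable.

First 148 days: 148 × $3,990 = $590,520
Remaining days: (208 − 148) × $7,490 = $449,400
Accrued per-day damages: $590,520 + $449,400 = $1,039,920
Less partial-performance credit: $1,039,920 − $33,450 = $1,006,470
Cap: 6% of $3,442,500 = $206,550
Cap at $206,550: $1,006,470 exceeds the cap → $206,550

$206,550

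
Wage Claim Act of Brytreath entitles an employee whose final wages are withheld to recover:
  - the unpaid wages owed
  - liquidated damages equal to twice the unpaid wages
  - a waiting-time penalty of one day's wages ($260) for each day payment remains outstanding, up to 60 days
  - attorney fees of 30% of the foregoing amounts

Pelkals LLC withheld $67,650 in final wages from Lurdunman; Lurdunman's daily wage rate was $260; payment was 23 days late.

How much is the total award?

Doubled: 2 × $67,650 = $135,300
Penalty days: min(23, 60) = 23
Waiting-time penalty: 23 × $260 = $5,980
Subtotal: $67,650 + $135,300 + $5,980 = $208,930
Attorney fees: 30% of $208,930 = $62,679
Total award: $208,930 + $62,679 = $271,609

$271,609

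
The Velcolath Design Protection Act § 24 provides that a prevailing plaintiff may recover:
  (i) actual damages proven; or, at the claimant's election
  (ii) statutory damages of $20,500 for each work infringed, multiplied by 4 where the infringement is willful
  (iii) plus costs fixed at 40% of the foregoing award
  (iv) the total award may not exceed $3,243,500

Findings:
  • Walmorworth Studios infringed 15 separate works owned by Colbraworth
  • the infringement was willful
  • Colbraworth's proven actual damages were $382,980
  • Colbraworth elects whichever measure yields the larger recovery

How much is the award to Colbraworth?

$1,722,000

Statutory damages: 15 × $20,500 = $307,500
Multiplied by 4: 4 × $307,500 = $1,230,000
Greater of actual damages ($382,980) or enhanced statutory damages ($1,230,000): $1,230,000
Costs: 40% of $1,230,000 = $492,000
Award plus costs: $1,230,000 + $492,000 = $1,722,000
Cap at $3,243,500: $1,722,000 is within the cap, no reduction.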